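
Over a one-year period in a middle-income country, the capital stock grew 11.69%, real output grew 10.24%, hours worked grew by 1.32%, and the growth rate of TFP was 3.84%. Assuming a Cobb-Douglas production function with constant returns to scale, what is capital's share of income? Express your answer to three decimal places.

gY = gA + α·gK + (1−α)·gL, so gY − gA − gL = α(gK − gL).
10.24 − 3.84 − 1.32 = α × (11.69 − 1.32).
5.08 = 10.37 α, so α = 0.48987.

0.490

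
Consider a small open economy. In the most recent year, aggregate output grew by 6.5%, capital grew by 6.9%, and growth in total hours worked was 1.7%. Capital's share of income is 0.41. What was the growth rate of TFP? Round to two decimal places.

Labor's share = 1 − 0.41 = 0.59.
Capital: 0.41 × 6.9 = 2.829 pp.
Total hours worked: 0.59 × 1.7 = 1.003 pp.
TFP growth = 6.5 − 3.832 = 2.668%.

2.67%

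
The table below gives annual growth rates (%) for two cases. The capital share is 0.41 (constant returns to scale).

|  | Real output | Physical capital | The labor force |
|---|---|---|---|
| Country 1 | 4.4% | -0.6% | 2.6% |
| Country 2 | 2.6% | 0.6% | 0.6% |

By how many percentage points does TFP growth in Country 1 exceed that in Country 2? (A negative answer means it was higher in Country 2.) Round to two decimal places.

1.11 percentage points

Labor's share = 1 − 0.41 = 0.59.
Country 1: TFP = 4.4 + 0.246 − 1.534 = 3.112%.
Country 2: TFP = 2.6 − 0.246 − 0.354 = 2%.
Difference = 3.112 − (2) = 1.112 pp.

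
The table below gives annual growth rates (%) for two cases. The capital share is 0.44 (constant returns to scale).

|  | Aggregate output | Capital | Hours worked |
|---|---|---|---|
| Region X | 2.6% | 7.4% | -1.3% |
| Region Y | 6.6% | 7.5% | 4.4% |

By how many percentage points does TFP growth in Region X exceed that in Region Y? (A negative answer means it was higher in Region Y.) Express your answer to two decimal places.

Labor's share = 1 − 0.44 = 0.56.
Region X: TFP = 2.6 − 3.256 + 0.728 = 0.072%.
Region Y: TFP = 6.6 − 3.3 − 2.464 = 0.836%.
Difference = 0.072 − (0.836) = -0.764 pp.

-0.76 percentage points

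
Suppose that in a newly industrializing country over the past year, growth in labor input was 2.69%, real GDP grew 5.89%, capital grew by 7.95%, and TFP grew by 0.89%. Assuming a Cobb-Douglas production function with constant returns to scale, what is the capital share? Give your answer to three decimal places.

gY = gA + α·gK + (1−α)·gL, so gY − gA − gL = α(gK − gL).
5.89 − 0.89 − 2.69 = α × (7.95 − 2.69).
2.31 = 5.26 α, so α = 0.43916.

The capital share is 0.439.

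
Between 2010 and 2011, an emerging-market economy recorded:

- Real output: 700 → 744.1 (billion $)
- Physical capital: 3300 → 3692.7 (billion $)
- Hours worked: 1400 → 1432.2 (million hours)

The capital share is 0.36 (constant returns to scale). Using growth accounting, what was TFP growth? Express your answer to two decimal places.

Real output growth = (744.1 − 700) / 700 = 6.3%.
Physical capital growth = (3692.7 − 3300) / 3300 = 11.9%.
Hours worked growth = (1432.2 − 1400) / 1400 = 2.3%.
Labor's share = 1 − 0.36 = 0.64.
Physical capital: 0.36 × 11.9 = 4.284 pp.
Hours worked: 0.64 × 2.3 = 1.472 pp.
TFP growth = 6.3 − 5.756 = 0.544%.

0.54%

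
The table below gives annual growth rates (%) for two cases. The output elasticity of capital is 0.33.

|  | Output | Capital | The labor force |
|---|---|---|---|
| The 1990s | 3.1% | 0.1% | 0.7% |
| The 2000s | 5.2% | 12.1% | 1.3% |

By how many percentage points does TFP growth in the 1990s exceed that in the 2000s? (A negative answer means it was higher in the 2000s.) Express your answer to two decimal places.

2.26 percentage points

Labor's share = 1 − 0.33 = 0.67.
The 1990s: TFP = 3.1 − 0.033 − 0.469 = 2.598%.
The 2000s: TFP = 5.2 − 3.993 − 0.871 = 0.336%.
Difference = 2.598 − (0.336) = 2.262 pp.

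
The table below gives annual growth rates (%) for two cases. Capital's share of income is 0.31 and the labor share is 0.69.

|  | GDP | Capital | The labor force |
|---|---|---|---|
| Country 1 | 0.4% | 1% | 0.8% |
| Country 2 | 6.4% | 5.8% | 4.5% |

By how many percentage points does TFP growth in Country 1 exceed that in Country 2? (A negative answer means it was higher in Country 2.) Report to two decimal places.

Labor's share = 1 − 0.31 = 0.69.
Country 1: TFP = 0.4 − 0.31 − 0.552 = -0.462%.
Country 2: TFP = 6.4 − 1.798 − 3.105 = 1.497%.
Difference = -0.462 − (1.497) = -1.959 pp.

-1.96 percentage points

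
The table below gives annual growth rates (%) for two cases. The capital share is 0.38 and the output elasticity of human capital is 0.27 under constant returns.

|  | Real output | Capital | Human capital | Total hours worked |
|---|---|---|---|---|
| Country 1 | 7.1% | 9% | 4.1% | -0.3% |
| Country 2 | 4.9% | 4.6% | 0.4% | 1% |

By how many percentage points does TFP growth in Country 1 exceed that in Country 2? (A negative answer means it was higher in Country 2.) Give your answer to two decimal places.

Labor's share = 1 − 0.38 − 0.27 = 0.35.
Country 1: TFP = 7.1 − 3.42 − 1.107 + 0.105 = 2.678%.
Country 2: TFP = 4.9 − 1.748 − 0.108 − 0.35 = 2.694%.
Difference = 2.678 − (2.694) = -0.016 pp.

-0.02 percentage points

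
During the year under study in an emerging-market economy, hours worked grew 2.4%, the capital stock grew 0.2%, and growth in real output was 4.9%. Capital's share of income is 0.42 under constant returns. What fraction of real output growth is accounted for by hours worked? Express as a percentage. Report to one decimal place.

Labor's share = 1 − 0.42 = 0.58.
Hours worked contributed 0.58 × 2.4 = 1.392 pp.
Share of growth = 1.392 / 4.9 × 100 = 28.408%.

28.4%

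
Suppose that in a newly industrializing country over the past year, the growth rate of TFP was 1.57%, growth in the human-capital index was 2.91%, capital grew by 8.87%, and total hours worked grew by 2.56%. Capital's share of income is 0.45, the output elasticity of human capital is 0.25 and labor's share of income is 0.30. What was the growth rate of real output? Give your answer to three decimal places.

Real output growth was 7.057%.

Labor's share = 1 − 0.45 − 0.25 = 0.3.
Capital: 0.45 × 8.87 = 3.9915 pp.
The human-capital index: 0.25 × 2.91 = 0.7275 pp.
Total hours worked: 0.3 × 2.56 = 0.768 pp.
Output growth = 1.57 + 5.487 = 7.057%.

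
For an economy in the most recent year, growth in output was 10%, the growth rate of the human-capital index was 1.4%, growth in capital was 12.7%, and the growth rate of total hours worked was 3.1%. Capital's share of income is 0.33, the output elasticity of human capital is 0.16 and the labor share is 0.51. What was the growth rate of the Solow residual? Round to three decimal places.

Labor's share = 1 − 0.33 − 0.16 = 0.51.
Capital: 0.33 × 12.7 = 4.191 pp.
The human-capital index: 0.16 × 1.4 = 0.224 pp.
Total hours worked: 0.51 × 3.1 = 1.581 pp.
TFP growth = 10 − 5.996 = 4.004%.

4.004%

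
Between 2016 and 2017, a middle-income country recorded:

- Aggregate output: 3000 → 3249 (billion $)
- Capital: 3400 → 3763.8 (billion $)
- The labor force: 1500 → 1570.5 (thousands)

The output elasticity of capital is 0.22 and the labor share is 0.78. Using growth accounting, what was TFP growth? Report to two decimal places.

Aggregate output growth = (3249 − 3000) / 3000 = 8.3%.
Capital growth = (3763.8 − 3400) / 3400 = 10.7%.
The labor force growth = (1570.5 − 1500) / 1500 = 4.7%.
Labor's share = 1 − 0.22 = 0.78.
Capital: 0.22 × 10.7 = 2.354 pp.
The labor force: 0.78 × 4.7 = 3.666 pp.
TFP growth = 8.3 − 6.02 = 2.28%.

TFP grew 2.28%.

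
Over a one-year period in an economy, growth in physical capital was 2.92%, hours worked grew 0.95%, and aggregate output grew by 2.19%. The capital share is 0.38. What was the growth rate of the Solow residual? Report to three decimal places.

0.491%

Labor's share = 1 − 0.38 = 0.62.
Physical capital: 0.38 × 2.92 = 1.1096 pp.
Hours worked: 0.62 × 0.95 = 0.589 pp.
TFP growth = 2.19 − 1.6986 = 0.4914%.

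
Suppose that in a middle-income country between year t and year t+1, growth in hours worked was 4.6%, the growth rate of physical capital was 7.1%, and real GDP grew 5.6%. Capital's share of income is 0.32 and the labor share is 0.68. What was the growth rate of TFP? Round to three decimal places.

0.200%

Labor's share = 1 − 0.32 = 0.68.
Physical capital: 0.32 × 7.1 = 2.272 pp.
Hours worked: 0.68 × 4.6 = 3.128 pp.
TFP growth = 5.6 − 5.4 = 0.2%.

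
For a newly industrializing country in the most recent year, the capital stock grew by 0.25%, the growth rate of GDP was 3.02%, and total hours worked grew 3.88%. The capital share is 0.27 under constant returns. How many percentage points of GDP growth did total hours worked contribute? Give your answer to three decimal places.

Labor's share = 1 − 0.27 = 0.73.
Contribution = share × growth = 0.73 × 3.88 = 2.8324 pp.

2.832 pp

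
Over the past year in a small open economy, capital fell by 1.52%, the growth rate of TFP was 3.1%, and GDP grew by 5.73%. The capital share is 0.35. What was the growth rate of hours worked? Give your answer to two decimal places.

Hours worked growth was 4.86%.

Labor's share = 1 − 0.35 = 0.65.
gY = gA + 0.35×(-1.52) + 0.65×g.
0.65×g = 5.73 − 3.1 + 0.532 = 3.162.
g = 3.162 / 0.65 = 4.8646%.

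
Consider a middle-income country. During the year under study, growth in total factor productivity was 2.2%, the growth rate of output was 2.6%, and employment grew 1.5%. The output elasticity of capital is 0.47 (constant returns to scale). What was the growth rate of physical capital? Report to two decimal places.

Labor's share = 1 − 0.47 = 0.53.
gY = gA + 0.53×1.5 + 0.47×g.
0.47×g = 2.6 − 2.2 − 0.795 = -0.395.
g = -0.395 / 0.47 = -0.8404%.

-0.84%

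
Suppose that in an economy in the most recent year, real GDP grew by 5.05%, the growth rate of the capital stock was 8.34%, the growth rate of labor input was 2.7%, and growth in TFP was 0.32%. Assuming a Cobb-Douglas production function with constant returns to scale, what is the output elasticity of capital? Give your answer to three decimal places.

α = 0.360

gY = gA + α·gK + (1−α)·gL, so gY − gA − gL = α(gK − gL).
5.05 − 0.32 − 2.7 = α × (8.34 − 2.7).
2.03 = 5.64 α, so α = 0.35993.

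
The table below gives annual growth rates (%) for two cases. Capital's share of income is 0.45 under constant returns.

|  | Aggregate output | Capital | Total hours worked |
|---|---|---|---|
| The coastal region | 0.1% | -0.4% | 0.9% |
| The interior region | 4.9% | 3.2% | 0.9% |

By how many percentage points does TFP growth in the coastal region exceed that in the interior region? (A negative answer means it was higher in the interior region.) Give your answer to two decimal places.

-3.18 percentage points

Labor's share = 1 − 0.45 = 0.55.
The coastal region: TFP = 0.1 + 0.18 − 0.495 = -0.215%.
The interior region: TFP = 4.9 − 1.44 − 0.495 = 2.965%.
Difference = -0.215 − (2.965) = -3.18 pp.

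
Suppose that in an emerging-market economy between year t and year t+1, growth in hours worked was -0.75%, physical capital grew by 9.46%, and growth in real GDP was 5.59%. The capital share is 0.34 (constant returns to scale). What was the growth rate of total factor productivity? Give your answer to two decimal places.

Labor's share = 1 − 0.34 = 0.66.
Physical capital: 0.34 × 9.46 = 3.2164 pp.
Hours worked: 0.66 × (-0.75) = -0.495 pp.
TFP growth = 5.59 − 2.7214 = 2.8686%.

Total factor productivity growth was 2.87%.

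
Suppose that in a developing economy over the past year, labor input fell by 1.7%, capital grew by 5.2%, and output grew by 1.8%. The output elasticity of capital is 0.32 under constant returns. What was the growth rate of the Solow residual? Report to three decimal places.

Labor's share = 1 − 0.32 = 0.68.
Capital: 0.32 × 5.2 = 1.664 pp.
Labor input: 0.68 × (-1.7) = -1.156 pp.
TFP growth = 1.8 − 0.508 = 1.292%.

The Solow residual growth was 1.292%.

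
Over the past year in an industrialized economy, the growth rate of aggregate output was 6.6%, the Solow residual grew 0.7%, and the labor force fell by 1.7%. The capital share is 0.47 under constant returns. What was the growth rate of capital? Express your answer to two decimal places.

Labor's share = 1 − 0.47 = 0.53.
gY = gA + 0.53×(-1.7) + 0.47×g.
0.47×g = 6.6 − 0.7 + 0.901 = 6.801.
g = 6.801 / 0.47 = 14.4702%.

Capital grew 14.47%.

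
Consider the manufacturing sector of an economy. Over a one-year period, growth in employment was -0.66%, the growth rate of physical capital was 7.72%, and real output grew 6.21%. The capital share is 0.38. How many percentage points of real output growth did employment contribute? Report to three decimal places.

Labor's share = 1 − 0.38 = 0.62.
Contribution = share × growth = 0.62 × (-0.66) = -0.4092 pp.

-0.409 percentage points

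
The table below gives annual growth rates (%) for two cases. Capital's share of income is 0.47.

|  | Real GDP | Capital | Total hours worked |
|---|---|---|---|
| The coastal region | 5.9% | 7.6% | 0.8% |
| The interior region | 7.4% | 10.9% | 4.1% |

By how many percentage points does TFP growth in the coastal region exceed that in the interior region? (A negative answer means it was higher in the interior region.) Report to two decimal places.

Labor's share = 1 − 0.47 = 0.53.
The coastal region: TFP = 5.9 − 3.572 − 0.424 = 1.904%.
The interior region: TFP = 7.4 − 5.123 − 2.173 = 0.104%.
Difference = 1.904 − (0.104) = 1.8 pp.

1.80 percentage points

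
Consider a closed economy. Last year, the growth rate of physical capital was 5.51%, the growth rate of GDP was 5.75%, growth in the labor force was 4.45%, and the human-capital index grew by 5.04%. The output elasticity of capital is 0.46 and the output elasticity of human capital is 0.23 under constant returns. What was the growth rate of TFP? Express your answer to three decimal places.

0.677%

Labor's share = 1 − 0.46 − 0.23 = 0.31.
Physical capital: 0.46 × 5.51 = 2.5346 pp.
The human-capital index: 0.23 × 5.04 = 1.1592 pp.
The labor force: 0.31 × 4.45 = 1.3795 pp.
TFP growth = 5.75 − 5.0733 = 0.6767%.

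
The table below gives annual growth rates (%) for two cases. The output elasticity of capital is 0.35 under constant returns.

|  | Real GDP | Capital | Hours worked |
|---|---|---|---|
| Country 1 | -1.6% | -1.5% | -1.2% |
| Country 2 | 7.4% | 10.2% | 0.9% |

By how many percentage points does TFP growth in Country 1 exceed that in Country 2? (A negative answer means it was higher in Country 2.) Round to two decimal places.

Labor's share = 1 − 0.35 = 0.65.
Country 1: TFP = -1.6 + 0.525 + 0.78 = -0.295%.
Country 2: TFP = 7.4 − 3.57 − 0.585 = 3.245%.
Difference = -0.295 − (3.245) = -3.54 pp.

-3.54 percentage points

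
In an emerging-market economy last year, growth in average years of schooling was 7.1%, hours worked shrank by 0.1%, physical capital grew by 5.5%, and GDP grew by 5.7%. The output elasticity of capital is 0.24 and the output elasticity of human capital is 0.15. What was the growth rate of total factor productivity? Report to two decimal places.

3.38%

Labor's share = 1 − 0.24 − 0.15 = 0.61.
Physical capital: 0.24 × 5.5 = 1.32 pp.
Average years of schooling: 0.15 × 7.1 = 1.065 pp.
Hours worked: 0.61 × (-0.1) = -0.061 pp.
TFP growth = 5.7 − 2.324 = 3.376%.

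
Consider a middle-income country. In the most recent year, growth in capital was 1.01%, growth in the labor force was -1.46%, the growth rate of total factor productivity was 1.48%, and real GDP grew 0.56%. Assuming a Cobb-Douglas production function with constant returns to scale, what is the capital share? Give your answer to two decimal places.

α = 0.22

gY = gA + α·gK + (1−α)·gL, so gY − gA − gL = α(gK − gL).
0.56 − 1.48 + 1.46 = α × (1.01 − (-1.46)).
0.54 = 2.47 α, so α = 0.2186.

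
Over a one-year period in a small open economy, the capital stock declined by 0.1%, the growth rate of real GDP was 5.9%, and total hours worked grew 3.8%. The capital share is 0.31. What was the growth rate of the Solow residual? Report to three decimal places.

3.309%

Labor's share = 1 − 0.31 = 0.69.
The capital stock: 0.31 × (-0.1) = -0.031 pp.
Total hours worked: 0.69 × 3.8 = 2.622 pp.
TFP growth = 5.9 − 2.591 = 3.309%.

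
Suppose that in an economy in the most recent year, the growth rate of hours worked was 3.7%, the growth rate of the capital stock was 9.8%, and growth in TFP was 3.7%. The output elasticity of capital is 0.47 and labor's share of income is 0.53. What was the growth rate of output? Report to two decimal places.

Output growth was 10.27%.

Labor's share = 1 − 0.47 = 0.53.
The capital stock: 0.47 × 9.8 = 4.606 pp.
Hours worked: 0.53 × 3.7 = 1.961 pp.
Output growth = 3.7 + 6.567 = 10.267%.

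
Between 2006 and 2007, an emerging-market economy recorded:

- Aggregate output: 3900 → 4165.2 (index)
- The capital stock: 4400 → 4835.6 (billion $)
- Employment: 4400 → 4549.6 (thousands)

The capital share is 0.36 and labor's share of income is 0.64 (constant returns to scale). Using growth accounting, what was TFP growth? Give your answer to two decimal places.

Aggregate output growth = (4165.2 − 3900) / 3900 = 6.8%.
The capital stock growth = (4835.6 − 4400) / 4400 = 9.9%.
Employment growth = (4549.6 − 4400) / 4400 = 3.4%.
Labor's share = 1 − 0.36 = 0.64.
The capital stock: 0.36 × 9.9 = 3.564 pp.
Employment: 0.64 × 3.4 = 2.176 pp.
TFP growth = 6.8 − 5.74 = 1.06%.

TFP grew 1.06%.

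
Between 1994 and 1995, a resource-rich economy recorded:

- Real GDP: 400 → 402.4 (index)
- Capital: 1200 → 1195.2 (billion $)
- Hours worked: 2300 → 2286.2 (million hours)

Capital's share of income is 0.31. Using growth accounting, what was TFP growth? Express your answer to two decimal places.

Real GDP growth = (402.4 − 400) / 400 = 0.6%.
Capital growth = (1195.2 − 1200) / 1200 = -0.4%.
Hours worked growth = (2286.2 − 2300) / 2300 = -0.6%.
Labor's share = 1 − 0.31 = 0.69.
Capital: 0.31 × (-0.4) = -0.124 pp.
Hours worked: 0.69 × (-0.6) = -0.414 pp.
TFP growth = 0.6 + 0.538 = 1.138%.

1.14%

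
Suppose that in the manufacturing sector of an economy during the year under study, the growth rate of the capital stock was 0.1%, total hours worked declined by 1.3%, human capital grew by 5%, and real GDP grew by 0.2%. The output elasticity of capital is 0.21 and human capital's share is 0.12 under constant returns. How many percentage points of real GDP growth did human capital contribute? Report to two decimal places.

0.60 percentage points

Contribution = share × growth = 0.12 × 5 = 0.6 pp.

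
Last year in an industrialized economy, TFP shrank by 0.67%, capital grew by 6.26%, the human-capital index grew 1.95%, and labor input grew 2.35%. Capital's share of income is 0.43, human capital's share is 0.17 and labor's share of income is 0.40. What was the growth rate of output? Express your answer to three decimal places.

Output growth was 3.293%.

Labor's share = 1 − 0.43 − 0.17 = 0.4.
Capital: 0.43 × 6.26 = 2.6918 pp.
The human-capital index: 0.17 × 1.95 = 0.3315 pp.
Labor input: 0.4 × 2.35 = 0.94 pp.
Output growth = -0.67 + 3.9633 = 3.2933%.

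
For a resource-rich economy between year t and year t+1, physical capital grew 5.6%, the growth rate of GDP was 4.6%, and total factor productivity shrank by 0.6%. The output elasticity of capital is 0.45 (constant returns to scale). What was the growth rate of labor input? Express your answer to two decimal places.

Labor's share = 1 − 0.45 = 0.55.
gY = gA + 0.45×5.6 + 0.55×g.
0.55×g = 4.6 + 0.6 − 2.52 = 2.68.
g = 2.68 / 0.55 = 4.8727%.

4.87%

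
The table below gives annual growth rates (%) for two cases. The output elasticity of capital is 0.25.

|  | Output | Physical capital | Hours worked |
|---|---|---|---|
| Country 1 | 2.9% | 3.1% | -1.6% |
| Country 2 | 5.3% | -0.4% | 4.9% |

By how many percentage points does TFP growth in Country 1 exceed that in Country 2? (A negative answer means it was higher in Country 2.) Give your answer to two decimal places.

Labor's share = 1 − 0.25 = 0.75.
Country 1: TFP = 2.9 − 0.775 + 1.2 = 3.325%.
Country 2: TFP = 5.3 + 0.1 − 3.675 = 1.725%.
Difference = 3.325 − (1.725) = 1.6 pp.

1.60 percentage points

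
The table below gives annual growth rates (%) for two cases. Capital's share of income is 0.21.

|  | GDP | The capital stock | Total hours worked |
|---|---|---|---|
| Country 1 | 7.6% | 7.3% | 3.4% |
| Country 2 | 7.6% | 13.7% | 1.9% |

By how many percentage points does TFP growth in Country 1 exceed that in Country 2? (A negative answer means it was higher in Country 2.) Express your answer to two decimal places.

0.16 percentage points

Labor's share = 1 − 0.21 = 0.79.
Country 1: TFP = 7.6 − 1.533 − 2.686 = 3.381%.
Country 2: TFP = 7.6 − 2.877 − 1.501 = 3.222%.
Difference = 3.381 − (3.222) = 0.159 pp.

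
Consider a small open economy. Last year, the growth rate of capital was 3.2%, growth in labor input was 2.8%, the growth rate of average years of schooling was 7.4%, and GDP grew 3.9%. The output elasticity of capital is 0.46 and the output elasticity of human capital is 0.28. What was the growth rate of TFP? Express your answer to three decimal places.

Labor's share = 1 − 0.46 − 0.28 = 0.26.
Capital: 0.46 × 3.2 = 1.472 pp.
Average years of schooling: 0.28 × 7.4 = 2.072 pp.
Labor input: 0.26 × 2.8 = 0.728 pp.
TFP growth = 3.9 − 4.272 = -0.372%.

-0.372%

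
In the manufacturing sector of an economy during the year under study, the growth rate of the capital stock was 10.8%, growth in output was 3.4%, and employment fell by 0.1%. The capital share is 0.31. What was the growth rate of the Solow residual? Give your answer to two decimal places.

Labor's share = 1 − 0.31 = 0.69.
The capital stock: 0.31 × 10.8 = 3.348 pp.
Employment: 0.69 × (-0.1) = -0.069 pp.
TFP growth = 3.4 − 3.279 = 0.121%.

The Solow residual grew 0.12%.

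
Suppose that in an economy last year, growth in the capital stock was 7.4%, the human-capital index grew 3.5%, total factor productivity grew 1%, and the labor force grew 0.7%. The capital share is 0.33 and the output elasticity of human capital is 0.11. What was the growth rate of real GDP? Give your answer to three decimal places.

Labor's share = 1 − 0.33 − 0.11 = 0.56.
The capital stock: 0.33 × 7.4 = 2.442 pp.
The human-capital index: 0.11 × 3.5 = 0.385 pp.
The labor force: 0.56 × 0.7 = 0.392 pp.
Output growth = 1 + 3.219 = 4.219%.

4.219%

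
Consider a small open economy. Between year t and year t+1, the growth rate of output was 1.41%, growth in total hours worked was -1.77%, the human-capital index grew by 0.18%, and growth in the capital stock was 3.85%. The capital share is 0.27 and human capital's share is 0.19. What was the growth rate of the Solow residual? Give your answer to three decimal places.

Labor's share = 1 − 0.27 − 0.19 = 0.54.
The capital stock: 0.27 × 3.85 = 1.0395 pp.
The human-capital index: 0.19 × 0.18 = 0.0342 pp.
Total hours worked: 0.54 × (-1.77) = -0.9558 pp.
TFP growth = 1.41 − 0.1179 = 1.2921%.

1.292%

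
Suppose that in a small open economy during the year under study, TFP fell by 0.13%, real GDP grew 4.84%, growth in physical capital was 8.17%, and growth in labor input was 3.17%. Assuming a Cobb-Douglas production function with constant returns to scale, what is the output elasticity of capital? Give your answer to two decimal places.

gY = gA + α·gK + (1−α)·gL, so gY − gA − gL = α(gK − gL).
4.84 + 0.13 − 3.17 = α × (8.17 − 3.17).
1.8 = 5 α, so α = 0.36.

0.36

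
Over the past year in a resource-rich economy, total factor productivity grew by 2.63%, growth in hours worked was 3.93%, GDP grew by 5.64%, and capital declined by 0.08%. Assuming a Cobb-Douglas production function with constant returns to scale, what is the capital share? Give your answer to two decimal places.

The capital share is 0.23.

gY = gA + α·gK + (1−α)·gL, so gY − gA − gL = α(gK − gL).
5.64 − 2.63 − 3.93 = α × (-0.08 − 3.93).
-0.92 = -4.01 α, so α = 0.2294.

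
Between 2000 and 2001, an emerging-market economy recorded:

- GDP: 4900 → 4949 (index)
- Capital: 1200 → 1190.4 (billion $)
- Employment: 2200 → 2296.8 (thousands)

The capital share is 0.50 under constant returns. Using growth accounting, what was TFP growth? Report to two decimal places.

GDP growth = (4949 − 4900) / 4900 = 1%.
Capital growth = (1190.4 − 1200) / 1200 = -0.8%.
Employment growth = (2296.8 − 2200) / 2200 = 4.4%.
Labor's share = 1 − 0.5 = 0.5.
Capital: 0.5 × (-0.8) = -0.4 pp.
Employment: 0.5 × 4.4 = 2.2 pp.
TFP growth = 1 − 1.8 = -0.8%.

-0.80%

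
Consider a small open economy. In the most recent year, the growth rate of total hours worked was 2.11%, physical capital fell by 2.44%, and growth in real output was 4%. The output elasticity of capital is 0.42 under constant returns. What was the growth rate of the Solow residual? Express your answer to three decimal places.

3.801%

Labor's share = 1 − 0.42 = 0.58.
Physical capital: 0.42 × (-2.44) = -1.0248 pp.
Total hours worked: 0.58 × 2.11 = 1.2238 pp.
TFP growth = 4 − 0.199 = 3.801%.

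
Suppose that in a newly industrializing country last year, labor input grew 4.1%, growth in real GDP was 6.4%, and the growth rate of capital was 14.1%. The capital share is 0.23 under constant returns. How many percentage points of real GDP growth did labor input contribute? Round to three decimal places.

Labor's share = 1 − 0.23 = 0.77.
Contribution = share × growth = 0.77 × 4.1 = 3.157 pp.

3.157 pp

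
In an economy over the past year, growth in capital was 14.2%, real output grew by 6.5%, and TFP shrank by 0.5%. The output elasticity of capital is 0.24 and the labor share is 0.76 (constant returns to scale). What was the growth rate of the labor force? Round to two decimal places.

Labor's share = 1 − 0.24 = 0.76.
gY = gA + 0.24×14.2 + 0.76×g.
0.76×g = 6.5 + 0.5 − 3.408 = 3.592.
g = 3.592 / 0.76 = 4.7263%.

The labor force grew 4.73%.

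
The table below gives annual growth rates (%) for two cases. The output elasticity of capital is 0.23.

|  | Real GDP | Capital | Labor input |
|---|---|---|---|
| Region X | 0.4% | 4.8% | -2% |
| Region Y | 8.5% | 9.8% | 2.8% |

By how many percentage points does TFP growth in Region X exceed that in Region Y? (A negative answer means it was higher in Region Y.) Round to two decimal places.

-3.25 percentage points

Labor's share = 1 − 0.23 = 0.77.
Region X: TFP = 0.4 − 1.104 + 1.54 = 0.836%.
Region Y: TFP = 8.5 − 2.254 − 2.156 = 4.09%.
Difference = 0.836 − (4.09) = -3.254 pp.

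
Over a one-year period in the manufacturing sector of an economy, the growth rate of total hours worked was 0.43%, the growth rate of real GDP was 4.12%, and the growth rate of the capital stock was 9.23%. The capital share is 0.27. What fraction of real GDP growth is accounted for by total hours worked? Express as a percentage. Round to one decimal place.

Labor's share = 1 − 0.27 = 0.73.
Total hours worked contributed 0.73 × 0.43 = 0.3139 pp.
Share of growth = 0.3139 / 4.12 × 100 = 7.619%.

7.6%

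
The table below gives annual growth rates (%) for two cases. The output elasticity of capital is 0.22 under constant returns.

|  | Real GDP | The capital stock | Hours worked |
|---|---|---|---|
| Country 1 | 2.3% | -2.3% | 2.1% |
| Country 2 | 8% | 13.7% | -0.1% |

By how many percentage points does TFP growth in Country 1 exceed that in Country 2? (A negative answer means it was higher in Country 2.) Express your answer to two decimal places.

-3.90 percentage points

Labor's share = 1 − 0.22 = 0.78.
Country 1: TFP = 2.3 + 0.506 − 1.638 = 1.168%.
Country 2: TFP = 8 − 3.014 + 0.078 = 5.064%.
Difference = 1.168 − (5.064) = -3.896 pp.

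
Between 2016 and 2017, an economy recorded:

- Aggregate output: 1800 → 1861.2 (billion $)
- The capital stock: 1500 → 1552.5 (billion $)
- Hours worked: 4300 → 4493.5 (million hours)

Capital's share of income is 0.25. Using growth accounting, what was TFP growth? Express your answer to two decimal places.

Aggregate output growth = (1861.2 − 1800) / 1800 = 3.4%.
The capital stock growth = (1552.5 − 1500) / 1500 = 3.5%.
Hours worked growth = (4493.5 − 4300) / 4300 = 4.5%.
Labor's share = 1 − 0.25 = 0.75.
The capital stock: 0.25 × 3.5 = 0.875 pp.
Hours worked: 0.75 × 4.5 = 3.375 pp.
TFP growth = 3.4 − 4.25 = -0.85%.

-0.85%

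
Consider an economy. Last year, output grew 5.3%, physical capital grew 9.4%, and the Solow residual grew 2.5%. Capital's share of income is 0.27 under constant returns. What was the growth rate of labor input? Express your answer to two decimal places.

0.36%

Labor's share = 1 − 0.27 = 0.73.
gY = gA + 0.27×9.4 + 0.73×g.
0.73×g = 5.3 − 2.5 − 2.538 = 0.262.
g = 0.262 / 0.73 = 0.3589%.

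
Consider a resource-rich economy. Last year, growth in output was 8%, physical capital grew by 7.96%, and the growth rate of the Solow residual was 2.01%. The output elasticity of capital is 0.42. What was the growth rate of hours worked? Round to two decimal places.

Hours worked growth was 4.56%.

Labor's share = 1 − 0.42 = 0.58.
gY = gA + 0.42×7.96 + 0.58×g.
0.58×g = 8 − 2.01 − 3.3432 = 2.6468.
g = 2.6468 / 0.58 = 4.5634%.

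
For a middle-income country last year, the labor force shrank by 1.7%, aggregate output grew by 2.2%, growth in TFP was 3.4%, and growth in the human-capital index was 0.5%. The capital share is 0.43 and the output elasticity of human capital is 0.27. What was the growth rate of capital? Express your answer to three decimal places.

-1.919%

Labor's share = 1 − 0.43 − 0.27 = 0.3.
gY = gA + 0.27×0.5 + 0.3×(-1.7) + 0.43×g.
0.43×g = 2.2 − 3.4 + 0.375 = -0.825.
g = -0.825 / 0.43 = -1.9186%.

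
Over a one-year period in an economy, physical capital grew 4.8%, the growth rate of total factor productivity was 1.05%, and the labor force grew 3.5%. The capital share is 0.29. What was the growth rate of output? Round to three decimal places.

Labor's share = 1 − 0.29 = 0.71.
Physical capital: 0.29 × 4.8 = 1.392 pp.
The labor force: 0.71 × 3.5 = 2.485 pp.
Output growth = 1.05 + 3.877 = 4.927%.

Output grew 4.927%.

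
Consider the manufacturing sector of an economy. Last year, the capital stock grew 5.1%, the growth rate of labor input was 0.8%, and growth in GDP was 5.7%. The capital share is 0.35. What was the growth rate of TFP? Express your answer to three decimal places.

Labor's share = 1 − 0.35 = 0.65.
The capital stock: 0.35 × 5.1 = 1.785 pp.
Labor input: 0.65 × 0.8 = 0.52 pp.
TFP growth = 5.7 − 2.305 = 3.395%.

3.395%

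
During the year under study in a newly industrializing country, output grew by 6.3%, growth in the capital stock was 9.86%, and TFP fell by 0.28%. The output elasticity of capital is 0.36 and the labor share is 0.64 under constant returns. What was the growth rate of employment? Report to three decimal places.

Labor's share = 1 − 0.36 = 0.64.
gY = gA + 0.36×9.86 + 0.64×g.
0.64×g = 6.3 + 0.28 − 3.5496 = 3.0304.
g = 3.0304 / 0.64 = 4.735%.

Employment growth was 4.735%.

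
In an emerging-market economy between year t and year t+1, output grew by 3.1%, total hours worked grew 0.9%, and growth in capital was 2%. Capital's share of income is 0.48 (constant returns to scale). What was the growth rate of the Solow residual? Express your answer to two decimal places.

1.67%

Labor's share = 1 − 0.48 = 0.52.
Capital: 0.48 × 2 = 0.96 pp.
Total hours worked: 0.52 × 0.9 = 0.468 pp.
TFP growth = 3.1 − 1.428 = 1.672%.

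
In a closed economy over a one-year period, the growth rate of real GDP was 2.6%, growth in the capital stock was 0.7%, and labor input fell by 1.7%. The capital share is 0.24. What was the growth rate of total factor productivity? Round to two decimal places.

Labor's share = 1 − 0.24 = 0.76.
The capital stock: 0.24 × 0.7 = 0.168 pp.
Labor input: 0.76 × (-1.7) = -1.292 pp.
TFP growth = 2.6 + 1.124 = 3.724%.

3.72%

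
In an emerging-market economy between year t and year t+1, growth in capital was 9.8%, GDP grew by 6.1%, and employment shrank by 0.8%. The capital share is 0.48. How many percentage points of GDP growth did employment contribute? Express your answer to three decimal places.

-0.416 percentage points

Labor's share = 1 − 0.48 = 0.52.
Contribution = share × growth = 0.52 × (-0.8) = -0.416 pp.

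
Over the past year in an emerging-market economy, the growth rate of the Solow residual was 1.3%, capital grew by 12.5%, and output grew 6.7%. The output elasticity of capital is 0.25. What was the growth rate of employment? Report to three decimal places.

Employment growth was 3.033%.

Labor's share = 1 − 0.25 = 0.75.
gY = gA + 0.25×12.5 + 0.75×g.
0.75×g = 6.7 − 1.3 − 3.125 = 2.275.
g = 2.275 / 0.75 = 3.03333%.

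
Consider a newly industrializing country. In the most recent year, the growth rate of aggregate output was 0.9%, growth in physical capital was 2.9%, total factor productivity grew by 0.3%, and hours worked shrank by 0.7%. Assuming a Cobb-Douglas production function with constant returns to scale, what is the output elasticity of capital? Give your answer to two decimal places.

0.36

gY = gA + α·gK + (1−α)·gL, so gY − gA − gL = α(gK − gL).
0.9 − 0.3 + 0.7 = α × (2.9 − (-0.7)).
1.3 = 3.6 α, so α = 0.3611.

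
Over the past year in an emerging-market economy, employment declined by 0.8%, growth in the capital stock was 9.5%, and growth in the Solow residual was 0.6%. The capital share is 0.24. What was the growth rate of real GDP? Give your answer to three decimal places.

Labor's share = 1 − 0.24 = 0.76.
The capital stock: 0.24 × 9.5 = 2.28 pp.
Employment: 0.76 × (-0.8) = -0.608 pp.
Output growth = 0.6 + 1.672 = 2.272%.

Real GDP grew 2.272%.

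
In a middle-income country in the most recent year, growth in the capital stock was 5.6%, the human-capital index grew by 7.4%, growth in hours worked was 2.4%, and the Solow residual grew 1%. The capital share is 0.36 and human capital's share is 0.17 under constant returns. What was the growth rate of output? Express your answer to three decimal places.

Labor's share = 1 − 0.36 − 0.17 = 0.47.
The capital stock: 0.36 × 5.6 = 2.016 pp.
The human-capital index: 0.17 × 7.4 = 1.258 pp.
Hours worked: 0.47 × 2.4 = 1.128 pp.
Output growth = 1 + 4.402 = 5.402%.

5.402%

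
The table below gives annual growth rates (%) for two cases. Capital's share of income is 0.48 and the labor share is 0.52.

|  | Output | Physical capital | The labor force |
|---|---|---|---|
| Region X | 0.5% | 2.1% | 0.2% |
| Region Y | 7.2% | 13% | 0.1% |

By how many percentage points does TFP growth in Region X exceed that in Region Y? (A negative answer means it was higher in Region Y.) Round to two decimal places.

Labor's share = 1 − 0.48 = 0.52.
Region X: TFP = 0.5 − 1.008 − 0.104 = -0.612%.
Region Y: TFP = 7.2 − 6.24 − 0.052 = 0.908%.
Difference = -0.612 − (0.908) = -1.52 pp.

-1.52 percentage points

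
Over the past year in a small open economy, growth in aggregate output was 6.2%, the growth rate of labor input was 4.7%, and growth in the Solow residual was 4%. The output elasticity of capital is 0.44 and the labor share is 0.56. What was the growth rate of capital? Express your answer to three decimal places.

Labor's share = 1 − 0.44 = 0.56.
gY = gA + 0.56×4.7 + 0.44×g.
0.44×g = 6.2 − 4 − 2.632 = -0.432.
g = -0.432 / 0.44 = -0.98182%.

-0.982%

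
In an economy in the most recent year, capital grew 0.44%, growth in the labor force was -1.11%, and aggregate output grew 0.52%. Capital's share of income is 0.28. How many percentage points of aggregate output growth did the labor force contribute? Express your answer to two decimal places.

Labor's share = 1 − 0.28 = 0.72.
Contribution = share × growth = 0.72 × (-1.11) = -0.7992 pp.

-0.80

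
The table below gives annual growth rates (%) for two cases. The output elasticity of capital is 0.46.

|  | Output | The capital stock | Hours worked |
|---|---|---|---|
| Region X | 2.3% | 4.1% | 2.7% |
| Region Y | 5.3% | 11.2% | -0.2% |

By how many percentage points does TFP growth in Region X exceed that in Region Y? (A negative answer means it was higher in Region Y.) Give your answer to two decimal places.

-1.30 percentage points

Labor's share = 1 − 0.46 = 0.54.
Region X: TFP = 2.3 − 1.886 − 1.458 = -1.044%.
Region Y: TFP = 5.3 − 5.152 + 0.108 = 0.256%.
Difference = -1.044 − (0.256) = -1.3 pp.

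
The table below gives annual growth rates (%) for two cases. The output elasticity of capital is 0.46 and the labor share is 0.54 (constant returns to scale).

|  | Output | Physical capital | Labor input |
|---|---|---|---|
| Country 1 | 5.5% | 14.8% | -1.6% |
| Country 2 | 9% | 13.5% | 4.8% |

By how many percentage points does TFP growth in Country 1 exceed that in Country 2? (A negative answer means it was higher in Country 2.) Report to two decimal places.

Labor's share = 1 − 0.46 = 0.54.
Country 1: TFP = 5.5 − 6.808 + 0.864 = -0.444%.
Country 2: TFP = 9 − 6.21 − 2.592 = 0.198%.
Difference = -0.444 − (0.198) = -0.642 pp.

-0.64 percentage points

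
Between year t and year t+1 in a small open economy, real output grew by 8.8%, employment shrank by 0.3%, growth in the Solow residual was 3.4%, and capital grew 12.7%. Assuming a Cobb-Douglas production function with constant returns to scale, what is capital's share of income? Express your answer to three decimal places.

gY = gA + α·gK + (1−α)·gL, so gY − gA − gL = α(gK − gL).
8.8 − 3.4 + 0.3 = α × (12.7 − (-0.3)).
5.7 = 13 α, so α = 0.43846.

0.438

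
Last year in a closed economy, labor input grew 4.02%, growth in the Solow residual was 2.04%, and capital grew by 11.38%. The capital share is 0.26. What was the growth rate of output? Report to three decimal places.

Labor's share = 1 − 0.26 = 0.74.
Capital: 0.26 × 11.38 = 2.9588 pp.
Labor input: 0.74 × 4.02 = 2.9748 pp.
Output growth = 2.04 + 5.9336 = 7.9736%.

7.974%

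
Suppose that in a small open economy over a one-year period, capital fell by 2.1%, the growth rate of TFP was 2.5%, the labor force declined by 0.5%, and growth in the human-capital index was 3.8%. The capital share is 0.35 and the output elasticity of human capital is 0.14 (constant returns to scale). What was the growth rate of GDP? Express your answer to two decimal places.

Labor's share = 1 − 0.35 − 0.14 = 0.51.
Capital: 0.35 × (-2.1) = -0.735 pp.
The human-capital index: 0.14 × 3.8 = 0.532 pp.
The labor force: 0.51 × (-0.5) = -0.255 pp.
Output growth = 2.5 + (-0.458) = 2.042%.

2.04%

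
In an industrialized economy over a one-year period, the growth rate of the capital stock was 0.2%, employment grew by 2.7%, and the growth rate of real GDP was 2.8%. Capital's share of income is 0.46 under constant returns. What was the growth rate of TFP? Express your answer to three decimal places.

Labor's share = 1 − 0.46 = 0.54.
The capital stock: 0.46 × 0.2 = 0.092 pp.
Employment: 0.54 × 2.7 = 1.458 pp.
TFP growth = 2.8 − 1.55 = 1.25%.

TFP grew 1.250%.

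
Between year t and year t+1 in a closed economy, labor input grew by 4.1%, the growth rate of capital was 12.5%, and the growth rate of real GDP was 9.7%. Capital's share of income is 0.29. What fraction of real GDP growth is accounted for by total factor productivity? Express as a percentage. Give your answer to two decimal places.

Labor's share = 1 − 0.29 = 0.71.
Capital: 0.29 × 12.5 = 3.625 pp.
Labor input: 0.71 × 4.1 = 2.911 pp.
TFP growth = 9.7 − 6.536 = 3.164%.
TFP share of growth = 3.164 / 9.7 × 100 = 32.6186%.

32.62%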